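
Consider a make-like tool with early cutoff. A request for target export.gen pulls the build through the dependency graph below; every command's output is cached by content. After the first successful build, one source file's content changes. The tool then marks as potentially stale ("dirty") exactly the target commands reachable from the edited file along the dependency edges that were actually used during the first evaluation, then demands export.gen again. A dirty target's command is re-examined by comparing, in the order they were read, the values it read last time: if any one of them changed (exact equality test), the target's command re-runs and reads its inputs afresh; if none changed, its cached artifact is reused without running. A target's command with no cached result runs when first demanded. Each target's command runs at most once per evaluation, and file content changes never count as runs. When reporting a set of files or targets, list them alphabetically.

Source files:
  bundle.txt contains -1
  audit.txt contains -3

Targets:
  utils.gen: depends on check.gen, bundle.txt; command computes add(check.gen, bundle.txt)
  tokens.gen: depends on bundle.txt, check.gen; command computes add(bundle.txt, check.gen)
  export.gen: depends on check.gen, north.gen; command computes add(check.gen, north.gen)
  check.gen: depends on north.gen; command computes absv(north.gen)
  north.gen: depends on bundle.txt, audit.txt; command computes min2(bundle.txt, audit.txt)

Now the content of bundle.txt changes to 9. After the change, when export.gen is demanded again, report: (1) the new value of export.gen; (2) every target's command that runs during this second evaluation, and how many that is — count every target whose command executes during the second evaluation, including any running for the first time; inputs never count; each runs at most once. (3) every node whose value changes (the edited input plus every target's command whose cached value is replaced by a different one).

Demanding export.gen again yields 0.
1 target commands run: north.gen.
The nodes whose values change: bundle.txt.
Note the absorption at north.gen: it re-runs yet its value is the same, leaving the output's value untouched.

First demand of the output computes:
  north.gen = min2(-1, -3) = -3
  check.gen = absv(-3) = 3
  export.gen = add(3, -3) = 0

After the edit, cleaning proceeds:
  north.gen: a read changed (bundle.txt -1->9) — executes, giving -3 — identical to its old value.
  check.gen: dirty, but its reads are unchanged (north.gen unchanged); cached 3 stands.
  export.gen: dirty, but its reads are unchanged (check.gen unchanged, north.gen unchanged); cached 0 stands.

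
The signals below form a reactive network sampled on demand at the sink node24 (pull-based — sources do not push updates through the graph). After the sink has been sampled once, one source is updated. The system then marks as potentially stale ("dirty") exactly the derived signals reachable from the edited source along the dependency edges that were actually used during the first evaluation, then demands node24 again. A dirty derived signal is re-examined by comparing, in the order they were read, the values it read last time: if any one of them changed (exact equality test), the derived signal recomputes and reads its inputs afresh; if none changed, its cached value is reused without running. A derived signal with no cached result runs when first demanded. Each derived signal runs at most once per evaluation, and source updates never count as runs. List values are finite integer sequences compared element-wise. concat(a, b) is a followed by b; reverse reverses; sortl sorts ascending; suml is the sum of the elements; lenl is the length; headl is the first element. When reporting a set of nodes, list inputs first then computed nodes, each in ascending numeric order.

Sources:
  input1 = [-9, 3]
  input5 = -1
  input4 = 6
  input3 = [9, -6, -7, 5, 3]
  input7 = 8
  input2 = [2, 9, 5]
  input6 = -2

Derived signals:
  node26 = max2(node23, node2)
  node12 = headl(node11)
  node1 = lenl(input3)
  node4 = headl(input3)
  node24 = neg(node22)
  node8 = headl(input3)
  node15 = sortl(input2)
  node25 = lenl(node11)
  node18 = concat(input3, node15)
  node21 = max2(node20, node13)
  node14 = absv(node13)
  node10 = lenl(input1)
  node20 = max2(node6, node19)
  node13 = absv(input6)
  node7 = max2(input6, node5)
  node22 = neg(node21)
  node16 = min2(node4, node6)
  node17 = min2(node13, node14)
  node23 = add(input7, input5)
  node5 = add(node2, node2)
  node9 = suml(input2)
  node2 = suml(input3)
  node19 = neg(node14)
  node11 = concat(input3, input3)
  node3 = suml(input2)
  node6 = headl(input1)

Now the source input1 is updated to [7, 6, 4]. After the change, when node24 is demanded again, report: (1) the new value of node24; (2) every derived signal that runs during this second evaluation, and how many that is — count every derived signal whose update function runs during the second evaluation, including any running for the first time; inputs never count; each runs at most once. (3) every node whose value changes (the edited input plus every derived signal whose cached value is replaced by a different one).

node24 now evaluates to 7.
Run set: node6, node20, node21, node22, node24 (5 run).
Changed values: input1, node6, node20, node21, node22, node24.

Initial pass — values computed on the first demand:
  node6 = headl([-9, 3]) = -9
  node13 = absv(-2) = 2
  node14 = absv(2) = 2
  node19 = neg(2) = -2
  node20 = max2(-9, -2) = -2
  node21 = max2(-2, 2) = 2
  node22 = neg(2) = -2
  node24 = neg(-2) = 2

Second demand — change propagation:
  node6: re-runs because input1 [-9, 3]->[7, 6, 4]; new result 7.
  node20: re-runs because node6 -9->7; new result 7.
  node21: re-runs because node20 -2->7; new result 7.
  node22: re-runs because node21 2->7; new result -7.
  node24: re-runs because node22 -2->-7; new result 7.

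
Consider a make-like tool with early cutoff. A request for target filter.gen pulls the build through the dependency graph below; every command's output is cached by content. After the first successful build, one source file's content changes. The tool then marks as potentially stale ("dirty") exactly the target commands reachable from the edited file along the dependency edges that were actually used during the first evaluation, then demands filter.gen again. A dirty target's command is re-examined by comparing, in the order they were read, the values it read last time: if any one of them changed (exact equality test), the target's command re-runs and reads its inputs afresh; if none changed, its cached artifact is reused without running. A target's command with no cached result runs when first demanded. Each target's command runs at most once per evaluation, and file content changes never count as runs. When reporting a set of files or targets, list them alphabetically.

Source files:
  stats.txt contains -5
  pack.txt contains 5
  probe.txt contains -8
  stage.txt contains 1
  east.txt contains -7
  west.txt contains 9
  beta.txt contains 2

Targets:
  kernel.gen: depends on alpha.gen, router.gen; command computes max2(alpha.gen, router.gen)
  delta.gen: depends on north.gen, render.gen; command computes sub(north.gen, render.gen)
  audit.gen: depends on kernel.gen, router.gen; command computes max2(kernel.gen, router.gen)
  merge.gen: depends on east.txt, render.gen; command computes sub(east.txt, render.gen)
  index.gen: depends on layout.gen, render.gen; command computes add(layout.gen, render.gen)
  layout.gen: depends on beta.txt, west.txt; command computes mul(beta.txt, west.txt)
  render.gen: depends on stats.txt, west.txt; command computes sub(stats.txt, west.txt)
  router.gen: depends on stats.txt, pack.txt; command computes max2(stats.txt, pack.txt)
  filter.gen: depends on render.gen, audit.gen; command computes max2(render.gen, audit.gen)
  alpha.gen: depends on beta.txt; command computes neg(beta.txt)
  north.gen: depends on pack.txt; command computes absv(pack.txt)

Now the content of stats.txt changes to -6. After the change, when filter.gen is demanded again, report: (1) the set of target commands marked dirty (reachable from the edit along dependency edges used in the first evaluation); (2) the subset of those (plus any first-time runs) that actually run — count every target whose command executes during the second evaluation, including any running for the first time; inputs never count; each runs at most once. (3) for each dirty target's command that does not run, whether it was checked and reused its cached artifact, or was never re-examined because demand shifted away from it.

The edit dirties: audit.gen, filter.gen, kernel.gen, render.gen, router.gen.
3 target commands run: filter.gen, render.gen, router.gen.
Cache hits after checking: audit.gen, kernel.gen.
Note where the cutoff bites: kernel.gen is checked, finds nothing changed, and keeps its cache.

First demand of the output computes:
  alpha.gen = neg(2) = -2
  render.gen = sub(-5, 9) = -14
  router.gen = max2(-5, 5) = 5
  kernel.gen = max2(-2, 5) = 5
  audit.gen = max2(5, 5) = 5
  filter.gen = max2(-14, 5) = 5

After the edit, cleaning proceeds:
  render.gen: a read changed (stats.txt -5->-6) — executes, giving -15.
  router.gen: a read changed (stats.txt -5->-6) — executes, giving 5 — identical to its old value.
  kernel.gen: dirty, but its reads are unchanged (alpha.gen unchanged, router.gen unchanged); cached 5 stands.
  audit.gen: dirty, but its reads are unchanged (kernel.gen unchanged, router.gen unchanged); cached 5 stands.
  filter.gen: a read changed (render.gen -14->-15) — executes, giving 5 — identical to its old value.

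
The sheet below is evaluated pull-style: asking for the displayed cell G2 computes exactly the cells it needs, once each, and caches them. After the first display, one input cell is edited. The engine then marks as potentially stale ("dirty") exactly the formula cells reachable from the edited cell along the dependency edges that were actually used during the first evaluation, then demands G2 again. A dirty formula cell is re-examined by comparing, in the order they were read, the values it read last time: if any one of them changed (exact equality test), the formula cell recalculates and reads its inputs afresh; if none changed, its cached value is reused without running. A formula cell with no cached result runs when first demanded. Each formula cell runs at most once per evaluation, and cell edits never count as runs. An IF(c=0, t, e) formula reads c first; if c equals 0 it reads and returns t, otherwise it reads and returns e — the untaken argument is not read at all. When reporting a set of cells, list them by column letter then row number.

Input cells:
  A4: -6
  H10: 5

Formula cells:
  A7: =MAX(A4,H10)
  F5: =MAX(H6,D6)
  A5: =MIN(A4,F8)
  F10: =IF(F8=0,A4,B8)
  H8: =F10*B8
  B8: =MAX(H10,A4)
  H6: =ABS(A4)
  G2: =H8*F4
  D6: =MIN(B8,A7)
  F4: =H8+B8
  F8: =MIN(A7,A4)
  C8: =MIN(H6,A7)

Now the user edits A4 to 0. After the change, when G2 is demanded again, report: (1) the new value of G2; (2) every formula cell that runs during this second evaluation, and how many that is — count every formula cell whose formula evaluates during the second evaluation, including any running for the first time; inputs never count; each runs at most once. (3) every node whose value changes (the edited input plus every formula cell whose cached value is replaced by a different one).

First demand of the output computes:
  A7 = MAX(-6, 5) = 5
  B8 = MAX(5, -6) = 5
  F8 = MIN(5, -6) = -6
  F10 = IF(F8=0: F8=-6 -> else branch B8) = 5
  H8 = 5 * 5 = 25
  F4 = 25 + 5 = 30
  G2 = 25 * 30 = 750

After the edit, cleaning proceeds:
  A7: a read changed (A4 -6->0) — executes, giving 5 — identical to its old value.
  B8: a read changed (A4 -6->0) — executes, giving 5 — identical to its old value.
  F8: a read changed (A4 -6->0) — executes, giving 0.
  F10: a read changed (F8 -6->0) — executes, giving 0.
  H8: a read changed (F10 5->0) — executes, giving 0.
  F4: a read changed (H8 25->0) — executes, giving 5.
  G2: a read changed (H8 25->0; F4 30->5) — executes, giving 0.

Demanding G2 again yields 0.
7 formula cells run: A7, B8, F4, F8, F10, G2, H8.
The nodes whose values change: A4, F4, F8, F10, G2, H8.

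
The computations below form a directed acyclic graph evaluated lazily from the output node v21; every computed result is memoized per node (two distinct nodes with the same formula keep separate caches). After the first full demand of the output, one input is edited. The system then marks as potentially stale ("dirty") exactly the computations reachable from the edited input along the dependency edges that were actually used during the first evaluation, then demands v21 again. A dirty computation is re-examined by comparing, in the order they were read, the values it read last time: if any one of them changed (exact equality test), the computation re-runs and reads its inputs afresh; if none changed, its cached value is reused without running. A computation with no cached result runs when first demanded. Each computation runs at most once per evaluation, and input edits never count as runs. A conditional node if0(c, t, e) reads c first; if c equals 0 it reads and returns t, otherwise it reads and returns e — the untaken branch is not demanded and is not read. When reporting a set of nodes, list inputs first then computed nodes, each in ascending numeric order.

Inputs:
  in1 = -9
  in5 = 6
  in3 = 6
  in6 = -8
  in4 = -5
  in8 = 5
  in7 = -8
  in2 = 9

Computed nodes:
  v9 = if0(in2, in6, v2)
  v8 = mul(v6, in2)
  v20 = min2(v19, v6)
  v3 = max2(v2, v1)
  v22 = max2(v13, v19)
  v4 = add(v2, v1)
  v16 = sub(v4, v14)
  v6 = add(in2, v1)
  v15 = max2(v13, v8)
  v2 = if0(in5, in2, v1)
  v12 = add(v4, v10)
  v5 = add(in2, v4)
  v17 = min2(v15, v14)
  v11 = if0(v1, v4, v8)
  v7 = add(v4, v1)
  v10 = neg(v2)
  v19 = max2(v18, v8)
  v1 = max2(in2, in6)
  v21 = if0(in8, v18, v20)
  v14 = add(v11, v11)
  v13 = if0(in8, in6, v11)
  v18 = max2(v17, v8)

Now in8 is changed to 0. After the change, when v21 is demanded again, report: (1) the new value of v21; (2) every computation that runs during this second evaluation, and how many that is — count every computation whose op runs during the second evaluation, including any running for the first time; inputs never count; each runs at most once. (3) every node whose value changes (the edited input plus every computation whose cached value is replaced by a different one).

Demanding v21 again yields 162.
3 computations run: v13, v15, v21.
The nodes whose values change: in8, v13, v21.
Note the branch switch — demand abandons v19, v20, which are never re-examined.

First demand of the output computes:
  v1 = max2(9, -8) = 9
  v6 = add(9, 9) = 18
  v8 = mul(18, 9) = 162
  v11 = if0(v1=9 -> else branch v8) = 162
  v13 = if0(in8=5 -> else branch v11) = 162
  v14 = add(162, 162) = 324
  v15 = max2(162, 162) = 162
  v17 = min2(162, 324) = 162
  v18 = max2(162, 162) = 162
  v19 = max2(162, 162) = 162
  v20 = min2(162, 18) = 18
  v21 = if0(in8=5 -> else branch v20) = 18

After the edit, cleaning proceeds:
  v13: a read changed (in8 5->0) — executes, giving -8.
  v15: a read changed (v13 162->-8) — executes, giving 162 — identical to its old value.
  v17: dirty, but its reads are unchanged (v15 unchanged, v14 unchanged); cached 162 stands.
  v18: dirty, but its reads are unchanged (v17 unchanged, v8 unchanged); cached 162 stands.
  v19: stays stale; no demand reaches it after the flip.
  v20: stays stale; no demand reaches it after the flip.
  v21: a read changed (in8 5->0) — executes, giving 162.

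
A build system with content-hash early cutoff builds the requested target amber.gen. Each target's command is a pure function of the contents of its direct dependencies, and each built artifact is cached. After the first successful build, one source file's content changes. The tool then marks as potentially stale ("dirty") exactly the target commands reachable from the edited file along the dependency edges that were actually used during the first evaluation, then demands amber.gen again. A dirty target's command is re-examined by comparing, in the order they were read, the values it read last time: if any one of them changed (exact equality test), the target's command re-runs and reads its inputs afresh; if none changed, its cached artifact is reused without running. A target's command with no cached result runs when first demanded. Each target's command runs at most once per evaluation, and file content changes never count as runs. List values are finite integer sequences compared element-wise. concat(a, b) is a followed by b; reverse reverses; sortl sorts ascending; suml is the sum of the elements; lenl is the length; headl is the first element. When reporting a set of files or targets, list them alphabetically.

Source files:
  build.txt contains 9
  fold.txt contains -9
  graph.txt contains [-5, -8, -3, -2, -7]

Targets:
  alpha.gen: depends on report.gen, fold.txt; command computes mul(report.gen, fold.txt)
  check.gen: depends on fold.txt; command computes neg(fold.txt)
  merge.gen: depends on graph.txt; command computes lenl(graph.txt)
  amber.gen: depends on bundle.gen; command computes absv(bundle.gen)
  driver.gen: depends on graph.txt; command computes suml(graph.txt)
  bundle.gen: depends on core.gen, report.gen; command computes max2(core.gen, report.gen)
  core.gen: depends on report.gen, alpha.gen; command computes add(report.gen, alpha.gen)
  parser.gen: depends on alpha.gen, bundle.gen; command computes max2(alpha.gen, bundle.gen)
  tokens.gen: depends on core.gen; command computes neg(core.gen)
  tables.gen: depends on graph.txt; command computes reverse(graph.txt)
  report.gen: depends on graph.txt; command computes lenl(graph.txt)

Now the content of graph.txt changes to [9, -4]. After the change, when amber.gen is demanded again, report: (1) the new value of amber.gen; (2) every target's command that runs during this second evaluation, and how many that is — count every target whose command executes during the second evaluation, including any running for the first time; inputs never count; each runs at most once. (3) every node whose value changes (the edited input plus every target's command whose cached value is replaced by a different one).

First evaluation (everything demanded from the output):
  report.gen = lenl([-5, -8, -3, -2, -7]) = 5
  alpha.gen = mul(5, -9) = -45
  core.gen = add(5, -45) = -40
  bundle.gen = max2(-40, 5) = 5
  amber.gen = absv(5) = 5

Propagation after the edit:
  report.gen: runs — graph.txt [-5, -8, -3, -2, -7]->[9, -4]; result 2.
  alpha.gen: runs — report.gen 5->2; result -18.
  core.gen: runs — report.gen 5->2; alpha.gen -45->-18; result -16.
  bundle.gen: runs — core.gen -40->-16; report.gen 5->2; result 2.
  amber.gen: runs — bundle.gen 5->2; result 2.

New value of amber.gen: 2.
Target commands that run: alpha.gen, amber.gen, bundle.gen, core.gen, report.gen — 5 in total.
Values that change: alpha.gen, amber.gen, bundle.gen, core.gen, graph.txt, report.gen.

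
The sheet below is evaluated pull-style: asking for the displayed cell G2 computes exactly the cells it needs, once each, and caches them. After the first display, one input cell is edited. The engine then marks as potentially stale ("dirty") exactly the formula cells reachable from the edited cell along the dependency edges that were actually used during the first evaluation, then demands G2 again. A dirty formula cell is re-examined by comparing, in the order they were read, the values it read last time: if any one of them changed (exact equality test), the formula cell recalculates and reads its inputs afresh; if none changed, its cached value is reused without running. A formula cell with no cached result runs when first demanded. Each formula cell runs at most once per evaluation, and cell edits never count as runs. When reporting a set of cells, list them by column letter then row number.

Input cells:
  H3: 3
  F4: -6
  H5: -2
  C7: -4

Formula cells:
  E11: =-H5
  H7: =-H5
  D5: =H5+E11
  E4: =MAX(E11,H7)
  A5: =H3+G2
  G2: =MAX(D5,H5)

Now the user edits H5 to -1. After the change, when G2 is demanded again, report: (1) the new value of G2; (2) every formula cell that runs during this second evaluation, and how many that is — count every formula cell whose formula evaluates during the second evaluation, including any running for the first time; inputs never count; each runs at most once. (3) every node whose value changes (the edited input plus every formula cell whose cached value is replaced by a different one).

Demanding G2 again yields 0.
3 formula cells run: D5, E11, G2.
The nodes whose values change: E11, H5.

First demand of the output computes:
  E11 = -(-2) = 2
  D5 = -2 + 2 = 0
  G2 = MAX(0, -2) = 0

After the edit, cleaning proceeds:
  E11: a read changed (H5 -2->-1) — executes, giving 1.
  D5: a read changed (H5 -2->-1; E11 2->1) — executes, giving 0 — identical to its old value.
  G2: a read changed (H5 -2->-1) — executes, giving 0 — identical to its old value.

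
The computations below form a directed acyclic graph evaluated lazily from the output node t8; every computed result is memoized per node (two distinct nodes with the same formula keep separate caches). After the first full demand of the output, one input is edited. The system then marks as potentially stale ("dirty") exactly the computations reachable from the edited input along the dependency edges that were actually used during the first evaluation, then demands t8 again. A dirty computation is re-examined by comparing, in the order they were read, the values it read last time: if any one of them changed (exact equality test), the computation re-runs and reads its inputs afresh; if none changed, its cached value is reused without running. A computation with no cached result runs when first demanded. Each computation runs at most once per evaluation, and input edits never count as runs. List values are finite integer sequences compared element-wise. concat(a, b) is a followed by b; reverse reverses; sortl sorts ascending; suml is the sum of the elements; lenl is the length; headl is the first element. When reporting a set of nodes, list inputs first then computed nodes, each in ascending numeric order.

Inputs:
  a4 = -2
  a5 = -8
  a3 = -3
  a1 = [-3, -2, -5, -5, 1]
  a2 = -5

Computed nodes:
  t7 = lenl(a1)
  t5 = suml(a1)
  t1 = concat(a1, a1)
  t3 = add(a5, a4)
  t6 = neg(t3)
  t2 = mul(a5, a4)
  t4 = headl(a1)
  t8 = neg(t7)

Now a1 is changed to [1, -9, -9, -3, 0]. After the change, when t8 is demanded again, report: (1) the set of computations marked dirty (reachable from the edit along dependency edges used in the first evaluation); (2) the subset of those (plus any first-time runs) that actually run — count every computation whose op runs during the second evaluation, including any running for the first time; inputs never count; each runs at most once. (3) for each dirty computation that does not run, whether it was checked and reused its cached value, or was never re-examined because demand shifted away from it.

First demand of the output computes:
  t7 = lenl([-3, -2, -5, -5, 1]) = 5
  t8 = neg(5) = -5

After the edit, cleaning proceeds:
  t7: a read changed (a1 [-3, -2, -5, -5, 1]->[1, -9, -9, -3, 0]) — executes, giving 5 — identical to its old value.
  t8: dirty, but its reads are unchanged (t7 unchanged); cached -5 stands.

Note the absorption at t7: it re-runs yet its value is the same, leaving the output's value untouched.

The edit dirties: t7, t8.
1 computations run: t7.
Cache hits after checking: t8.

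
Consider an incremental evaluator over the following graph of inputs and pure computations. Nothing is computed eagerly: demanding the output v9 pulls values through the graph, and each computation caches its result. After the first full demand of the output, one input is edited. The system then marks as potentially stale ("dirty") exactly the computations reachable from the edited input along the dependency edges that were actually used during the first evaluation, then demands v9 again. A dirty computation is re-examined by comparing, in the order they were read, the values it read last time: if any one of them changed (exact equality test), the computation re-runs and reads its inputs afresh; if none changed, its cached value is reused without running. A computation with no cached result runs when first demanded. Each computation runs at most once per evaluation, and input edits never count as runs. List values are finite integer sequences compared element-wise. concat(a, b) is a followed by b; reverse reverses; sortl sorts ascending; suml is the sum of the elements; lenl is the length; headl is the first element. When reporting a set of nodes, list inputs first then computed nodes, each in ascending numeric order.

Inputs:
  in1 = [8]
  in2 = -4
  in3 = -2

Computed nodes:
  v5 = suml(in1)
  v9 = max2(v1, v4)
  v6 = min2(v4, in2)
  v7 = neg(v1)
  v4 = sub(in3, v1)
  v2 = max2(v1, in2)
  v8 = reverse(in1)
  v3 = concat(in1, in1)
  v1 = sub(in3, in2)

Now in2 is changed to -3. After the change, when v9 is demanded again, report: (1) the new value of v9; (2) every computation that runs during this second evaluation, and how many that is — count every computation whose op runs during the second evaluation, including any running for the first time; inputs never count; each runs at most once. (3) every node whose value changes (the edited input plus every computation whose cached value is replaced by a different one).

Initial pass — values computed on the first demand:
  v1 = sub(-2, -4) = 2
  v4 = sub(-2, 2) = -4
  v9 = max2(2, -4) = 2

Second demand — change propagation:
  v1: re-runs because in2 -4->-3; new result 1.
  v4: re-runs because v1 2->1; new result -3.
  v9: re-runs because v1 2->1; v4 -4->-3; new result 1.

v9 now evaluates to 1.
Run set: v1, v4, v9 (3 run).
Changed values: in2, v1, v4, v9.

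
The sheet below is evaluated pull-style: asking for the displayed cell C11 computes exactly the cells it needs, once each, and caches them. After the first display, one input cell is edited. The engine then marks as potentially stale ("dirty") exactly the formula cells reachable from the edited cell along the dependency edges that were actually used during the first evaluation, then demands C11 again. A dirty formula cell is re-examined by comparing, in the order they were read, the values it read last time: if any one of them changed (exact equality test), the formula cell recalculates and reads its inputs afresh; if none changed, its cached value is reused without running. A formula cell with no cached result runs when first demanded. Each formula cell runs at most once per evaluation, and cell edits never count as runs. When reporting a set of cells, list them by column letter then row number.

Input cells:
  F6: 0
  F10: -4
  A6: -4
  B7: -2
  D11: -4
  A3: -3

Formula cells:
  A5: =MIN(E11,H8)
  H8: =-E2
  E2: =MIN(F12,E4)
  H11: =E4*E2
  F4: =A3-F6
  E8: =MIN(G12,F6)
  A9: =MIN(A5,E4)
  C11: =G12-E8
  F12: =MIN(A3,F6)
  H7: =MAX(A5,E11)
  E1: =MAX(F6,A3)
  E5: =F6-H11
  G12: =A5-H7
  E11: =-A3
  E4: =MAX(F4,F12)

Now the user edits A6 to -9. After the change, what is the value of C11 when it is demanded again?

First demand of the output computes:
  E11 = -(-3) = 3
  F4 = -3 - 0 = -3
  F12 = MIN(-3, 0) = -3
  E4 = MAX(-3, -3) = -3
  E2 = MIN(-3, -3) = -3
  H8 = -(-3) = 3
  A5 = MIN(3, 3) = 3
  H7 = MAX(3, 3) = 3
  G12 = 3 - 3 = 0
  E8 = MIN(0, 0) = 0
  C11 = 0 - 0 = 0

After the edit, cleaning proceeds:
  no node depends on A6 at all; the second demand re-runs nothing.

Note the shortcut — nothing in the graph depends on A6 at all, so no recomputation happens.

Demanding C11 again yields 0.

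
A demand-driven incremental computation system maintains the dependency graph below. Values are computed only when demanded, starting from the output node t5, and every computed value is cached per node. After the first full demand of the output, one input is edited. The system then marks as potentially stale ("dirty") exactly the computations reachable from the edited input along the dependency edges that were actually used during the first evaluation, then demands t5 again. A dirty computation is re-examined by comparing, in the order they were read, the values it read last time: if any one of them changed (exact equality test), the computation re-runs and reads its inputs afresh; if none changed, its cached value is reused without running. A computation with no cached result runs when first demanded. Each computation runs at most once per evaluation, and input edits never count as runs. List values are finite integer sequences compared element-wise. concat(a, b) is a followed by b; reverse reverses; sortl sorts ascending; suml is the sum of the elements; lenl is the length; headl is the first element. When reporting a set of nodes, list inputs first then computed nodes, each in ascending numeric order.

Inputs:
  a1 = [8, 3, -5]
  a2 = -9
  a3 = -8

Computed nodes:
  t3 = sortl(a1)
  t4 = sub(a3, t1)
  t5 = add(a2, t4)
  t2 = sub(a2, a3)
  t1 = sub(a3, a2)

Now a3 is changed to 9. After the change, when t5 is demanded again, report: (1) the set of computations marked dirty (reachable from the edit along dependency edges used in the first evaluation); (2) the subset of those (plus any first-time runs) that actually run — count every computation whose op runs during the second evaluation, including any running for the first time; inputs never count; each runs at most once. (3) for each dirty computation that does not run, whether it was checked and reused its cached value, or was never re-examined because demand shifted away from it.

First evaluation (everything demanded from the output):
  t1 = sub(-8, -9) = 1
  t4 = sub(-8, 1) = -9
  t5 = add(-9, -9) = -18

Propagation after the edit:
  t1: runs — a3 -8->9; result 18.
  t4: runs — a3 -8->9; t1 1->18; result -9 (same value as before).
  t5: checked — values it read are unchanged (a2 unchanged, t4 unchanged); reused cached -18 without running.

Key observation: the change is absorbed at t4 — it re-runs but produces the same value, and the output's value is unchanged.

Marked dirty: t1, t4, t5.
Computations that run: t1, t4 — 2 in total.
Checked but reused from cache: t5.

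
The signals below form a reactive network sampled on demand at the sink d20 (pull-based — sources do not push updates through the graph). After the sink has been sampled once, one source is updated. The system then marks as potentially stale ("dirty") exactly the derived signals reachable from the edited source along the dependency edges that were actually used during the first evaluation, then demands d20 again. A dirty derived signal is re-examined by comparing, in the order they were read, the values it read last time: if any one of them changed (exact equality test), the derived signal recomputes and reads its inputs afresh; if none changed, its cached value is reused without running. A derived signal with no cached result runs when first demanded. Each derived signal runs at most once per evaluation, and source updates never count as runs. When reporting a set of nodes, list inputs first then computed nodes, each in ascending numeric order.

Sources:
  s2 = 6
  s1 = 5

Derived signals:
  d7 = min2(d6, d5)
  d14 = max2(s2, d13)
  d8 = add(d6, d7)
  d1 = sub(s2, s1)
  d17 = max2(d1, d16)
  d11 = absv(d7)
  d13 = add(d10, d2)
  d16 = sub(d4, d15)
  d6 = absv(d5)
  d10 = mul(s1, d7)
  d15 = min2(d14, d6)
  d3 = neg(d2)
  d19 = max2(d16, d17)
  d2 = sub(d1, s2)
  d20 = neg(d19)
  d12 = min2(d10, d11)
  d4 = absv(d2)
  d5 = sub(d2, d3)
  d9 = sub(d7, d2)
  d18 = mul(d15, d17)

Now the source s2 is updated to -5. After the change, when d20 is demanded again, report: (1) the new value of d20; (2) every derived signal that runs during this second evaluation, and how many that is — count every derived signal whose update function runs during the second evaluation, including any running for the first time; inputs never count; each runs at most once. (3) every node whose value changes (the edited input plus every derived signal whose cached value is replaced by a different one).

d20 now evaluates to -10.
Run set: d1, d2, d14, d15, d16, d17, d19, d20 (8 run).
Changed values: s2, d1, d14, d15, d16, d17, d19, d20.
The important point: at d3 every value read last time is unchanged, so the dirty flag clears without a run.

Initial pass — values computed on the first demand:
  d1 = sub(6, 5) = 1
  d2 = sub(1, 6) = -5
  d3 = neg(-5) = 5
  d4 = absv(-5) = 5
  d5 = sub(-5, 5) = -10
  d6 = absv(-10) = 10
  d7 = min2(10, -10) = -10
  d10 = mul(5, -10) = -50
  d13 = add(-50, -5) = -55
  d14 = max2(6, -55) = 6
  d15 = min2(6, 10) = 6
  d16 = sub(5, 6) = -1
  d17 = max2(1, -1) = 1
  d19 = max2(-1, 1) = 1
  d20 = neg(1) = -1

Second demand — change propagation:
  d1: re-runs because s2 6->-5; new result -10.
  d2: re-runs because d1 1->-10; s2 6->-5; new result -5 (unchanged).
  d3: re-examined; everything it read last time is the same (d2 unchanged) — cache 5 kept, no run.
  d4: re-examined; everything it read last time is the same (d2 unchanged) — cache 5 kept, no run.
  d5: re-examined; everything it read last time is the same (d2 unchanged, d3 unchanged) — cache -10 kept, no run.
  d6: re-examined; everything it read last time is the same (d5 unchanged) — cache 10 kept, no run.
  d7: re-examined; everything it read last time is the same (d6 unchanged, d5 unchanged) — cache -10 kept, no run.
  d10: re-examined; everything it read last time is the same (s1 unchanged, d7 unchanged) — cache -50 kept, no run.
  d13: re-examined; everything it read last time is the same (d10 unchanged, d2 unchanged) — cache -55 kept, no run.
  d14: re-runs because s2 6->-5; new result -5.
  d15: re-runs because d14 6->-5; new result -5.
  d16: re-runs because d15 6->-5; new result 10.
  d17: re-runs because d1 1->-10; d16 -1->10; new result 10.
  d19: re-runs because d16 -1->10; d17 1->10; new result 10.
  d20: re-runs because d19 1->10; new result -10.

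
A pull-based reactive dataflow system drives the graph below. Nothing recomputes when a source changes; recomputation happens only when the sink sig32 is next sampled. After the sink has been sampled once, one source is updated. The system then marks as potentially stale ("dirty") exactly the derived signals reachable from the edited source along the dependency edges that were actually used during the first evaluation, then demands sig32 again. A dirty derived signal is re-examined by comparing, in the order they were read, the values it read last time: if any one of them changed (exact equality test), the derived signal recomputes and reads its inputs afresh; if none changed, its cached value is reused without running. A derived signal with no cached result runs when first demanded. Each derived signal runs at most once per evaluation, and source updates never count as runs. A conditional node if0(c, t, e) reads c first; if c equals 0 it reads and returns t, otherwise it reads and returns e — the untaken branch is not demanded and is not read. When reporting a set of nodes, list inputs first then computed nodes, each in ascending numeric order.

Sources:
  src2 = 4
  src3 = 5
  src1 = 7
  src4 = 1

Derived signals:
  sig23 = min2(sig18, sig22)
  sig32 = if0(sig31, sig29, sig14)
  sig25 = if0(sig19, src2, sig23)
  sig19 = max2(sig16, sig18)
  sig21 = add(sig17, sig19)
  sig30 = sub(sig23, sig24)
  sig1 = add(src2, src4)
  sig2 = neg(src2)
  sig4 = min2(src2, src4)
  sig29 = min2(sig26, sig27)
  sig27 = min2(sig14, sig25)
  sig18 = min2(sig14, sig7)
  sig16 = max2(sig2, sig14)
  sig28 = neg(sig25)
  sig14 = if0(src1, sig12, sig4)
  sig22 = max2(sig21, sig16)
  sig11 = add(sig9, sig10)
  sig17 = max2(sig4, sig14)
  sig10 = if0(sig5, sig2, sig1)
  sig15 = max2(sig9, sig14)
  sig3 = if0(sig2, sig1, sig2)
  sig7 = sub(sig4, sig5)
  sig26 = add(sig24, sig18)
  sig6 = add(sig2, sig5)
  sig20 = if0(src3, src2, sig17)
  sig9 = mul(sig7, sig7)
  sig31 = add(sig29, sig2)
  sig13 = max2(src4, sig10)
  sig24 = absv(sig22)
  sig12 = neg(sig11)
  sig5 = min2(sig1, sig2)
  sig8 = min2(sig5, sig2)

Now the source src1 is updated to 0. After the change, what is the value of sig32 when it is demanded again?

New value of sig32: -30.
Key observation: a condition flipped, so demand reaches new nodes — sig9, sig10, sig11, sig12 run for the first time.

First evaluation (everything demanded from the output):
  sig1 = add(4, 1) = 5
  sig2 = neg(4) = -4
  sig4 = min2(4, 1) = 1
  sig5 = min2(5, -4) = -4
  sig7 = sub(1, -4) = 5
  sig14 = if0(src1=7 -> else branch sig4) = 1
  sig16 = max2(-4, 1) = 1
  sig17 = max2(1, 1) = 1
  sig18 = min2(1, 5) = 1
  sig19 = max2(1, 1) = 1
  sig21 = add(1, 1) = 2
  sig22 = max2(2, 1) = 2
  sig23 = min2(1, 2) = 1
  sig24 = absv(2) = 2
  sig25 = if0(sig19=1 -> else branch sig23) = 1
  sig26 = add(2, 1) = 3
  sig27 = min2(1, 1) = 1
  sig29 = min2(3, 1) = 1
  sig31 = add(1, -4) = -3
  sig32 = if0(sig31=-3 -> else branch sig14) = 1

Propagation after the edit:
  sig9: demanded for the first time — runs, produces 25.
  sig10: demanded for the first time — runs, produces 5.
  sig11: demanded for the first time — runs, produces 30.
  sig12: demanded for the first time — runs, produces -30.
  sig14: runs — src1 7->0; result -30.
  sig16: runs — sig14 1->-30; result -4.
  sig17: runs — sig14 1->-30; result 1 (same value as before).
  sig18: runs — sig14 1->-30; result -30.
  sig19: runs — sig16 1->-4; sig18 1->-30; result -4.
  sig21: runs — sig19 1->-4; result -3.
  sig22: runs — sig21 2->-3; sig16 1->-4; result -3.
  sig23: runs — sig18 1->-30; sig22 2->-3; result -30.
  sig24: runs — sig22 2->-3; result 3.
  sig25: runs — sig19 1->-4; sig23 1->-30; result -30.
  sig26: runs — sig24 2->3; sig18 1->-30; result -27.
  sig27: runs — sig14 1->-30; sig25 1->-30; result -30.
  sig29: runs — sig26 3->-27; sig27 1->-30; result -30.
  sig31: runs — sig29 1->-30; result -34.
  sig32: runs — sig31 -3->-34; sig14 1->-30; result -30.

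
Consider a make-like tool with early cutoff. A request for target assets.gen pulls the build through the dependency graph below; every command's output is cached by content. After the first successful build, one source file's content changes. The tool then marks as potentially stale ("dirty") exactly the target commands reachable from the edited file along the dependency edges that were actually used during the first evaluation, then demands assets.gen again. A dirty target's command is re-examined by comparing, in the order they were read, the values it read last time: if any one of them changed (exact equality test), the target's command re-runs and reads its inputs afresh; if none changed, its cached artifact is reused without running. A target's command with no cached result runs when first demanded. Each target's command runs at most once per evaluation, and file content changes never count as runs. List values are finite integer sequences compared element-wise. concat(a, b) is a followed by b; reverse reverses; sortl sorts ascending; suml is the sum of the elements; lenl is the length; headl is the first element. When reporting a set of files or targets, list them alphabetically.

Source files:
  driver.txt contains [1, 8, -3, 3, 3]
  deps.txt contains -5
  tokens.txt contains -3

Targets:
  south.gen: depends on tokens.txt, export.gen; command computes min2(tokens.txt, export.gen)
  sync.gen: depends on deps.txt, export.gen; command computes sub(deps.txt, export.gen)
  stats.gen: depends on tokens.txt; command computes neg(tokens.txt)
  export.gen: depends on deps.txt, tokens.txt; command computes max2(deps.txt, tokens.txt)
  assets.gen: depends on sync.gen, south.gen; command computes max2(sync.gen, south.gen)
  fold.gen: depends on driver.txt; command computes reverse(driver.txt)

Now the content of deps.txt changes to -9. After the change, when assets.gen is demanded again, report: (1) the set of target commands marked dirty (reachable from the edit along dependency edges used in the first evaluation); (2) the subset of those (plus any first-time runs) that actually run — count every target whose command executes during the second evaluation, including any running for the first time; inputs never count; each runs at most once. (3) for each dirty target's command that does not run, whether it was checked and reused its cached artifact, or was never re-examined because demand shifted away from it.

The edit dirties: assets.gen, export.gen, south.gen, sync.gen.
3 target commands run: assets.gen, export.gen, sync.gen.
Cache hits after checking: south.gen.
Note where the cutoff bites: south.gen is checked, finds nothing changed, and keeps its cache.

First demand of the output computes:
  export.gen = max2(-5, -3) = -3
  south.gen = min2(-3, -3) = -3
  sync.gen = sub(-5, -3) = -2
  assets.gen = max2(-2, -3) = -2

After the edit, cleaning proceeds:
  export.gen: a read changed (deps.txt -5->-9) — executes, giving -3 — identical to its old value.
  south.gen: dirty, but its reads are unchanged (tokens.txt unchanged, export.gen unchanged); cached -3 stands.
  sync.gen: a read changed (deps.txt -5->-9) — executes, giving -6.
  assets.gen: a read changed (sync.gen -2->-6) — executes, giving -3.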